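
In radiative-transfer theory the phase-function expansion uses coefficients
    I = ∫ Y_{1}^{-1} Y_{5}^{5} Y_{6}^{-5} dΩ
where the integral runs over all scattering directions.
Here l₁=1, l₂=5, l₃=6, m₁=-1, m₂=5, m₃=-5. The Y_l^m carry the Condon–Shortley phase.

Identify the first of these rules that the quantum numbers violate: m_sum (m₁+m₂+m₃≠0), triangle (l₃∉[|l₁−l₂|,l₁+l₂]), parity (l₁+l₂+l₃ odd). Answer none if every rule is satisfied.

m_sum

Σmᵢ = -1  ✗
l₃∈[|l₁−l₂|,l₁+l₂]=[4,6], have l₃=6
Σlᵢ = 12 ⇒ even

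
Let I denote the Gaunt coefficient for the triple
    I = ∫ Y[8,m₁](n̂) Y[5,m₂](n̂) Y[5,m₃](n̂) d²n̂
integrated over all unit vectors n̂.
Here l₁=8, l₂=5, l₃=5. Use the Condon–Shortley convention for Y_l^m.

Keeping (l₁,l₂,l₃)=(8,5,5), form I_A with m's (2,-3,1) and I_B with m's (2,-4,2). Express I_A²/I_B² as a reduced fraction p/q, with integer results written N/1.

338/343

l's match ⇒ only the (l;m) 3-j factors differ between A and B.
A: triangle coeff Δ(8,5,5) = 1/37413090; Σ_t [0,2]: t=0:+1/116121600 t=1:−1/3628800 t=2:+1/1658880 = 13/38707200; (3j)²=39/3553 [(8 5 5; 2 -3 1)], sign=+1
B: triangle coeff Δ(8,5,5) = 1/37413090; Σ_t [0,1]: t=0:+1/58060800 t=1:−1/7257600 = -1/8294400; (3j)²=1029/92378 [(8 5 5; 2 -4 2)], sign=+1
I_A²/I_B² = (39/3553)/(1029/92378) = 338/343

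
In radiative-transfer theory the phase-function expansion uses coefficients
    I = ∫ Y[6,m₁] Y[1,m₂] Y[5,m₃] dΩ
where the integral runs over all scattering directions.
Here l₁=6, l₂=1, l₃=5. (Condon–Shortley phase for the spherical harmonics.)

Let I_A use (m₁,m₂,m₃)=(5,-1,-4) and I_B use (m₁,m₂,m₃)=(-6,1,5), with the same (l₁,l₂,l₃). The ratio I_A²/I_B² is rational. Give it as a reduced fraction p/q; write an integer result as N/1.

l's match ⇒ only the (l;m) 3-j factors differ between A and B.
A: triangle coeff Δ(6,1,5) = 1/858; Σ_t [0,0]: t=0:+1/725760 = 1/725760; (3j)²=5/78 [(6 1 5; 5 -1 -4)], sign=-1
B: triangle coeff Δ(6,1,5) = 1/858; Σ_t [2,2]: t=2:+1/7257600 = 1/7257600; (3j)²=1/13 [(6 1 5; -6 1 5)], sign=+1
I_A²/I_B² = (5/78)/(1/13) = 5/6

5/6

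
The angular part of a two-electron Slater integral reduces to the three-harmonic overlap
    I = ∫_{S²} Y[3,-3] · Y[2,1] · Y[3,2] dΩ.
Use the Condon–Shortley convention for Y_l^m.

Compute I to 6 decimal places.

-0.210261

m-sum 0 ✓  L=8 even ✓  1≤3≤5 ✓
Π(2lᵢ+1) = 7×5×7 = 245
triangle coeff Δ(3,2,3) = 1/3780
Σ_t [0,2]: t=0:+1/24 t=1:−1/4 t=2:+1/24 = -1/6
(3j)²=4/105 [(3 2 3; 0 0 0)], sign=+1
Σ_t [2,2]: t=2:+1/48 = 1/48
(3j)²=5/84 [(3 2 3; -3 1 2)], sign=-1
⇒ 4πI² = 5/9
I = (-1)√(5/9/(4π)) = -0.21026104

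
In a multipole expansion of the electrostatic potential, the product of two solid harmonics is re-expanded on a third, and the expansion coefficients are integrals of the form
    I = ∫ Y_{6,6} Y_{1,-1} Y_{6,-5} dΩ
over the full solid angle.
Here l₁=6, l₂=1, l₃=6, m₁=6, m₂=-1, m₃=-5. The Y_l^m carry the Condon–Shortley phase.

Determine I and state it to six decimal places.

0.000000

Σlᵢ=13 odd — θ-integrand is odd under cosθ→−cosθ; I=0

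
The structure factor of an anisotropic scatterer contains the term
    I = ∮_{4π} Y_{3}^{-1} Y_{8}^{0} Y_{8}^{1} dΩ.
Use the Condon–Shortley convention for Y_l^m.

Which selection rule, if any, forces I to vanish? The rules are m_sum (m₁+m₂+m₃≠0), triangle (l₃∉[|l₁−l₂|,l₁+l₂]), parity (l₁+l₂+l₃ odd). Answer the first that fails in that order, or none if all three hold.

parity

Σmᵢ = 0  ✓
l₃∈[|l₁−l₂|,l₁+l₂]=[5,11], have l₃=8  ✓
Σlᵢ = 19 ⇒ odd  ✗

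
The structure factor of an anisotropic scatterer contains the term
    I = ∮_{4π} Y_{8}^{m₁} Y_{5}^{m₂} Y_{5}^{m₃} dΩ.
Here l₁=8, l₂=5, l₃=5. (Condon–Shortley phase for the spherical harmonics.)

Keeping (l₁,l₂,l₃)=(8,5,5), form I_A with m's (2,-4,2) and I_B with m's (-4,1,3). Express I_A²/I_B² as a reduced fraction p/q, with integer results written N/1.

1715/11

l's match ⇒ only the (l;m) 3-j factors differ between A and B.
A: triangle coeff Δ(8,5,5) = 1/37413090; Σ_t [0,1]: t=0:+1/58060800 t=1:−1/7257600 = -1/8294400; (3j)²=1029/92378 [(8 5 5; 2 -4 2)], sign=+1
B: triangle coeff Δ(8,5,5) = 1/37413090; Σ_t [4,6]: t=4:+1/46448640 t=5:−1/3628800 t=6:+1/4147200 = -1/77414400; (3j)²=3/41990 [(8 5 5; -4 1 3)], sign=-1
I_A²/I_B² = (1029/92378)/(3/41990) = 1715/11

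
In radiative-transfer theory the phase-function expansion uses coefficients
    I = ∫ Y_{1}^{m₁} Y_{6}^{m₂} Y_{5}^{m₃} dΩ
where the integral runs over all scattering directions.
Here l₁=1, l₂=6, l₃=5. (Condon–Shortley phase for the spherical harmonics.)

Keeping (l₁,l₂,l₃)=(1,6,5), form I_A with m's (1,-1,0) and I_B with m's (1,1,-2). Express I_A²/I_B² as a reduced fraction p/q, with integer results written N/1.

Same 1,6,5: normalisation and zero-m 3j drop out of the ratio.
A: Δ: 2! 0! 10! / 13! → 1/858; sum: t=0:+1/28800 = 1/28800; 3j²(1 6 5; 1 -1 0) = Δ·Π!·Σ² = 7/286  (sign -1)
B: Δ: 2! 0! 10! / 13! → 1/858; sum: t=0:+1/60480 = 1/60480; 3j²(1 6 5; 1 1 -2) = Δ·Π!·Σ² = 5/429  (sign -1)
I_A²/I_B² = (7/286)/(5/429) = 21/10

21/10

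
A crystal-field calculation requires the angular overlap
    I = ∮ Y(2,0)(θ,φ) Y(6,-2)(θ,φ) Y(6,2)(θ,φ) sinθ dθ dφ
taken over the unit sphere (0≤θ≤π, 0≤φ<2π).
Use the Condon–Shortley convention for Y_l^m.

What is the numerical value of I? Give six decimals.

Rules hold: Σm=0, L=14 even, 4≤6≤8.
N = 5·13·13 = 845
Δ = 2!·2!·10!/15! = 1/90090
Racah Σ t=0..2: t=0:+1/69120 t=1:−1/14400 t=2:+1/69120 = -7/172800
⇒ 3j(2 6 6; 0 0 0)² = 14/715, sgn -1
Racah Σ t=0..2: t=0:+1/69120 t=1:−1/30240 t=2:+1/322560 = -1/64512
⇒ 3j(2 6 6; 0 -2 2)² = 10/1001, sgn -1
4πI² = N·(3j₀)²·(3jₘ)² = 20/121
I = +1·√(0.165289/4π) = 0.11468784

0.114688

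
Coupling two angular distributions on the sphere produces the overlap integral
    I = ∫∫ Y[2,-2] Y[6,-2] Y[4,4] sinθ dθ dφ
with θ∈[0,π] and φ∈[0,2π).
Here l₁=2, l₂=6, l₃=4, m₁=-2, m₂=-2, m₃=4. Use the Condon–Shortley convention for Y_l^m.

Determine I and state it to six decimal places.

0.015904

Rules hold: Σm=0, L=12 even, 4≤4≤8.
N = 5·13·9 = 585
Δ = 4!·0!·8!/13! = 1/6435
Racah Σ t=2..2: t=2:+1/2304 = 1/2304
⇒ 3j(2 6 4; 0 0 0)² = 5/143, sgn +1
Racah Σ t=4..4: t=4:+1/967680 = 1/967680
⇒ 3j(2 6 4; -2 -2 4)² = 1/6435, sgn +1
4πI² = N·(3j₀)²·(3jₘ)² = 5/1573
I = +1·√(0.00317864/4π) = 0.01590434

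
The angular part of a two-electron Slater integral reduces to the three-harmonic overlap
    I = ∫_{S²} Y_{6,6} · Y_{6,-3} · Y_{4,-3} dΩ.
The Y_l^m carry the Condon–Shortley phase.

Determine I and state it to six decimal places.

-0.119136

Rules hold: Σm=0, L=16 even, 0≤4≤12.
N = 13·13·9 = 1521
Δ = 8!·4!·4!/17! = 1/15315300
Racah Σ t=2..6: t=2:+1/829440 t=3:−1/25920 t=4:+1/9216 t=5:−1/25920 t=6:+1/829440 = 7/207360
⇒ 3j(6 6 4; 0 0 0)² = 28/2431, sgn +1
Racah Σ t=0..0: t=0:+1/5806080 = 1/5806080
⇒ 3j(6 6 4; 6 -3 -3)² = 9/884, sgn -1
4πI² = N·(3j₀)²·(3jₘ)² = 567/3179
I = -1·√(0.178358/4π) = -0.11913554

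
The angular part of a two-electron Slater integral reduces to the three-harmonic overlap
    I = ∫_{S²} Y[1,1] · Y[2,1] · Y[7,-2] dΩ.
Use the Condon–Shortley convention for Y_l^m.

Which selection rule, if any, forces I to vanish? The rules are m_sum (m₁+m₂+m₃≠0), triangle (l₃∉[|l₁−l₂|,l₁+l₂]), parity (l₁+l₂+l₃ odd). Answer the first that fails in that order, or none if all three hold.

azimuthal sum: 1 + 1 − 2 = 0  ✓
1 ≤ 7 ≤ 3 (triangle on l)  ✗
L = 1 + 2 + 7 = 10 (even)

triangle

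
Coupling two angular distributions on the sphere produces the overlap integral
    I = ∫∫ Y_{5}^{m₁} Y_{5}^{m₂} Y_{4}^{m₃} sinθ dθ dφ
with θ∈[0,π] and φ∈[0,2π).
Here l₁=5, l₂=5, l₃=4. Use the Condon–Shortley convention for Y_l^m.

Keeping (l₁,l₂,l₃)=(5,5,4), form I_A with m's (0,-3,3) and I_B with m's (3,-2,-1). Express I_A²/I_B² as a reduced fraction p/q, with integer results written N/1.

Shared (l₁,l₂,l₃)=(5,5,4): N and (l;000)² cancel in I_A²/I_B².
A: Δ = 6!·4!·4!/15! = 1/3153150; Racah Σ t=1..2: t=1:−1/17280 t=2:+1/6912 = 1/11520; ⇒ 3j(5 5 4; 0 -3 3)² = 2/143, sgn -1
B: Δ = 6!·4!·4!/15! = 1/3153150; Racah Σ t=0..2: t=0:+1/17280 t=1:−1/2880 t=2:+1/6912 = -1/6912; ⇒ 3j(5 5 4; 3 -2 -1)² = 5/429, sgn +1
I_A²/I_B² = (2/143)/(5/429) = 6/5

6/5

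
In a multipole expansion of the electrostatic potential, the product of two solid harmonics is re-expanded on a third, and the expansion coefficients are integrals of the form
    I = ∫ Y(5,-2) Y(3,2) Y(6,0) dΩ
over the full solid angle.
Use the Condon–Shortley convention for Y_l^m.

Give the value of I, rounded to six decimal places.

m-sum 0 ✓  L=14 even ✓  2≤6≤8 ✓
Π(2lᵢ+1) = 11×7×13 = 1001
triangle coeff Δ(5,3,6) = 1/675675
Σ_t [0,2]: t=0:+1/8640 t=1:−1/2304 t=2:+1/8640 = -7/34560
(3j)²=7/429 [(5 3 6; 0 0 0)], sign=-1
Σ_t [1,2]: t=1:−1/34560 t=2:+1/8640 = 1/11520
(3j)²=3/143 [(5 3 6; -2 2 0)], sign=+1
⇒ 4πI² = 49/143
I = (-1)√(49/143/(4π)) = -0.16512966

-0.165130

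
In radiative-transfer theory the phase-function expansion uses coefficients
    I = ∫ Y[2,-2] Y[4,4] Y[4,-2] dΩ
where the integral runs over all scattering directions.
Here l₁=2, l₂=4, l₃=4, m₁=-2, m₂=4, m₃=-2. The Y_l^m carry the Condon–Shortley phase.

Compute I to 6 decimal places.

-0.106180

Checks pass: Σm=0; 10 even; l₃=4∈[2,6].
(2·2+1)(2·4+1)(2·4+1) = 405
Δ: 2! 2! 6! / 11! → 1/13860
sum: t=0:+1/192 t=1:−1/36 t=2:+1/192 = -5/288
3j²(2 4 4; 0 0 0) = Δ·Π!·Σ² = 20/693  (sign -1)
sum: t=2:+1/2880 = 1/2880
3j²(2 4 4; -2 4 -2) = Δ·Π!·Σ² = 2/165  (sign +1)
combine: 4πI² = 405·20/693·2/165 = 120/847
take √, sign -1: I = -0.10618031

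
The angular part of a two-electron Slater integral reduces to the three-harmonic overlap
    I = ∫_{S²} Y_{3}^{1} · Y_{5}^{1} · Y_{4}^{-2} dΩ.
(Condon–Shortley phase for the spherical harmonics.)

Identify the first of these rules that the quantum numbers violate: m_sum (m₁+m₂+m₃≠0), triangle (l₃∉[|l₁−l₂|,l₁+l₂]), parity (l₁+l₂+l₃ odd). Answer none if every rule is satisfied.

none

Σmᵢ = 0  ✓
l₃∈[|l₁−l₂|,l₁+l₂]=[2,8], have l₃=4  ✓
Σlᵢ = 12 ⇒ even  ✓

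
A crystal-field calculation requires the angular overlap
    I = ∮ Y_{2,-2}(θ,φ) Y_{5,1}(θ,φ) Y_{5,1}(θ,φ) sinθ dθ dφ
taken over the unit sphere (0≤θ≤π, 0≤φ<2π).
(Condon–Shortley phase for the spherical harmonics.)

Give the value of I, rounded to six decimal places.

Rules hold: Σm=0, L=12 even, 3≤5≤7.
N = 5·11·11 = 605
Δ = 2!·2!·8!/13! = 1/38610
Racah Σ t=0..2: t=0:+1/2880 t=1:−1/576 t=2:+1/2880 = -1/960
⇒ 3j(2 5 5; 0 0 0)² = 10/429, sgn +1
Racah Σ t=2..2: t=2:+1/2304 = 1/2304
⇒ 3j(2 5 5; -2 1 1)² = 5/143, sgn +1
4πI² = N·(3j₀)²·(3jₘ)² = 250/507
I = +1·√(0.493097/4π) = 0.19808933

0.198089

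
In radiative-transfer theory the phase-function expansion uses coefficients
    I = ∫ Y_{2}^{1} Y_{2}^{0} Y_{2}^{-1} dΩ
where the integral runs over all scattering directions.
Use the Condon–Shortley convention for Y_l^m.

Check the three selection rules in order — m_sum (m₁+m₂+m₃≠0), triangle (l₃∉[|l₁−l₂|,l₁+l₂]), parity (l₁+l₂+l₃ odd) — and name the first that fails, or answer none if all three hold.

none

m₁+m₂+m₃ = 1 + 0 − 1 = 0  ✓
triangle: |2−2|=0 ≤ l₃=2 ≤ 2+2=4  ✓
parity: l₁+l₂+l₃ = 6 is even  ✓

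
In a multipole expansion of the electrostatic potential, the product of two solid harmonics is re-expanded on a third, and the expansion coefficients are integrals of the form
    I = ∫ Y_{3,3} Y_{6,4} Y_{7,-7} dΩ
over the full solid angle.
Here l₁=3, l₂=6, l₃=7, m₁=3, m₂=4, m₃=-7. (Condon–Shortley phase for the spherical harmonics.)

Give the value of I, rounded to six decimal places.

Checks pass: Σm=0; 16 even; l₃=7∈[3,9].
(2·3+1)(2·6+1)(2·7+1) = 1365
Δ: 2! 4! 10! / 17! → 1/2042040
sum: t=0:+1/207360 t=1:−1/57600 t=2:+1/207360 = -1/129600
3j²(3 6 7; 0 0 0) = Δ·Π!·Σ² = 168/12155  (sign +1)
sum: t=0:+1/174182400 = 1/174182400
3j²(3 6 7; 3 4 -7) = Δ·Π!·Σ² = 1/136  (sign +1)
combine: 4πI² = 1365·168/12155·1/136 = 441/3179
take √, sign +1: I = 0.10506767

0.105068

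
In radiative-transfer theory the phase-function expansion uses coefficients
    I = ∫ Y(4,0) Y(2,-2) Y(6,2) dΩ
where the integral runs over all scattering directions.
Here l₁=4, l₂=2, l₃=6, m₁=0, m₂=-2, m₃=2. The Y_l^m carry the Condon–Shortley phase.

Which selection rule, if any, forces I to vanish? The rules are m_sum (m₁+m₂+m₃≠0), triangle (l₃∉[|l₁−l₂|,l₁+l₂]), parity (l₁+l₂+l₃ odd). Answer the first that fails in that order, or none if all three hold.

none

Σmᵢ = 0  ✓
l₃∈[|l₁−l₂|,l₁+l₂]=[2,6], have l₃=6  ✓
Σlᵢ = 12 ⇒ even  ✓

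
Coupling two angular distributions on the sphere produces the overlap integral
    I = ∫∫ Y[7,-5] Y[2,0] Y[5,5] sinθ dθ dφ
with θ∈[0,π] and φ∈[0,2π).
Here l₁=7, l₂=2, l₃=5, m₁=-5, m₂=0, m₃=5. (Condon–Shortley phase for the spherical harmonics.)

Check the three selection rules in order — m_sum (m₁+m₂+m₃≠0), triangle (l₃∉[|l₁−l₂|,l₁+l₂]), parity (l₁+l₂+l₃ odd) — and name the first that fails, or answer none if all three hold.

none

Σmᵢ = 0  ✓
l₃∈[|l₁−l₂|,l₁+l₂]=[5,9], have l₃=5  ✓
Σlᵢ = 14 ⇒ even  ✓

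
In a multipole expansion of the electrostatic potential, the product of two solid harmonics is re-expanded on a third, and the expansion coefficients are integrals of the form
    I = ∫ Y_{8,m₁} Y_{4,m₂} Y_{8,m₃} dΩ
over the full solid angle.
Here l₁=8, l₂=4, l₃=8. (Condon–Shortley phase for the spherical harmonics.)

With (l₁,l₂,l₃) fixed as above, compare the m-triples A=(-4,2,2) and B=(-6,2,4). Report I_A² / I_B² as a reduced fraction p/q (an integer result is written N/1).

11/1365

l's match ⇒ only the (l;m) 3-j factors differ between A and B.
A: triangle coeff Δ(8,4,8) = 1/185175900; Σ_t [2,4]: t=2:+1/696729600 t=3:−1/78382080 t=4:+1/92897280 = -1/1791590400; (3j)²=11/151164 [(8 4 8; -4 2 2)], sign=-1
B: triangle coeff Δ(8,4,8) = 1/185175900; Σ_t [2,4]: t=2:+1/45984153600 t=3:−1/1437004800 t=4:+1/696729600 = 1/1313832960; (3j)²=35/3876 [(8 4 8; -6 2 4)], sign=+1
I_A²/I_B² = (11/151164)/(35/3876) = 11/1365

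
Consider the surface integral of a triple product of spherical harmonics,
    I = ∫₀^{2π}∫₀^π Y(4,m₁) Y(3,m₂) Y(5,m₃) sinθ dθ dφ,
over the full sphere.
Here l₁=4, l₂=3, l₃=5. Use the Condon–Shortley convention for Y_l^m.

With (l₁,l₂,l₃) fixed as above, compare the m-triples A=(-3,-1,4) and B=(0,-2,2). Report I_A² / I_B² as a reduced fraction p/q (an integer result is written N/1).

21/50

l's match ⇒ only the (l;m) 3-j factors differ between A and B.
A: triangle coeff Δ(4,3,5) = 1/180180; Σ_t [1,2]: t=1:−1/4320 t=2:+1/5760 = -1/17280; (3j)²=7/4290 [(4 3 5; -3 -1 4)], sign=+1
B: triangle coeff Δ(4,3,5) = 1/180180; Σ_t [0,1]: t=0:+1/576 t=1:−1/864 = 1/1728; (3j)²=5/1287 [(4 3 5; 0 -2 2)], sign=-1
I_A²/I_B² = (7/4290)/(5/1287) = 21/50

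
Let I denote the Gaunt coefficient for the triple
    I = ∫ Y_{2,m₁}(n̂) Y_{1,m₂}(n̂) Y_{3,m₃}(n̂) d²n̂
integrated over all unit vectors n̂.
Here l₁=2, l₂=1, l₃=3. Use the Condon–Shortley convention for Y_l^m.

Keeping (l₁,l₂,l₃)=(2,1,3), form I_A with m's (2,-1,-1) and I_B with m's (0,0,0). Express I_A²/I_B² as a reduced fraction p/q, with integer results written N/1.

Shared (l₁,l₂,l₃)=(2,1,3): N and (l;000)² cancel in I_A²/I_B².
A: Δ = 0!·4!·2!/7! = 1/105; Racah Σ t=0..0: t=0:+1/48 = 1/48; ⇒ 3j(2 1 3; 2 -1 -1)² = 1/105, sgn +1
B: Δ = 0!·4!·2!/7! = 1/105; Racah Σ t=0..0: t=0:+1/4 = 1/4; ⇒ 3j(2 1 3; 0 0 0)² = 3/35, sgn -1
I_A²/I_B² = (1/105)/(3/35) = 1/9

1/9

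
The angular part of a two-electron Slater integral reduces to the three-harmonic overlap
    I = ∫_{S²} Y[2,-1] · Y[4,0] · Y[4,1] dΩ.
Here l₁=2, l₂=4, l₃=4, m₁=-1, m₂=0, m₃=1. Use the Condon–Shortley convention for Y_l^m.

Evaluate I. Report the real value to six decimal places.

Checks pass: Σm=0; 10 even; l₃=4∈[2,6].
(2·2+1)(2·4+1)(2·4+1) = 405
Δ: 2! 2! 6! / 11! → 1/13860
sum: t=0:+1/192 t=1:−1/36 t=2:+1/192 = -5/288
3j²(2 4 4; 0 0 0) = Δ·Π!·Σ² = 20/693  (sign -1)
sum: t=1:−1/72 t=2:+1/96 = -1/288
3j²(2 4 4; -1 0 1) = Δ·Π!·Σ² = 1/462  (sign +1)
combine: 4πI² = 405·20/693·1/462 = 150/5929
take √, sign -1: I = -0.04486937

-0.044869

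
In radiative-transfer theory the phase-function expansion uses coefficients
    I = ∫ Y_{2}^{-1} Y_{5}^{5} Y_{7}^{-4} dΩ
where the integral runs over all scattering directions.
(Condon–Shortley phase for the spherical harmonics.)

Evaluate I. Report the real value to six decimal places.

0.037585

m-sum 0 ✓  L=14 even ✓  3≤7≤7 ✓
Π(2lᵢ+1) = 5×11×15 = 825
triangle coeff Δ(2,5,7) = 1/15015
Σ_t [0,0]: t=0:+1/57600 = 1/57600
(3j)²=21/715 [(2 5 7; 0 0 0)], sign=-1
Σ_t [0,0]: t=0:+1/21772800 = 1/21772800
(3j)²=1/1365 [(2 5 7; -1 5 -4)], sign=-1
⇒ 4πI² = 3/169
I = (+1)√(3/169/(4π)) = 0.03758481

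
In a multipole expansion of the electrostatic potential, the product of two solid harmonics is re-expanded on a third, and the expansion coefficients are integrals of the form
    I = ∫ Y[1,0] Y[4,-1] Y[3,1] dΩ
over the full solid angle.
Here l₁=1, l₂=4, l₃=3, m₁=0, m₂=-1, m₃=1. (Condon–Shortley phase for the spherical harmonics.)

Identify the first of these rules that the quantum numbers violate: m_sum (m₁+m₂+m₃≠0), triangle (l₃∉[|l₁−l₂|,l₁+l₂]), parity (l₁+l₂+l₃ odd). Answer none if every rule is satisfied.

none

azimuthal sum: 0 − 1 + 1 = 0  ✓
3 ≤ 3 ≤ 5 (triangle on l)  ✓
L = 1 + 4 + 3 = 8 (even)  ✓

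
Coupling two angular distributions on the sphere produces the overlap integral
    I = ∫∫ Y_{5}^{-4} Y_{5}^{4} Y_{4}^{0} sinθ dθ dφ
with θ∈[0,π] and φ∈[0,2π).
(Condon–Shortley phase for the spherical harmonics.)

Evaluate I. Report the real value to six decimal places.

-0.130198

Rules hold: Σm=0, L=14 even, 0≤4≤10.
N = 11·11·9 = 1089
Δ = 6!·4!·4!/15! = 1/3153150
Racah Σ t=1..5: t=1:−1/69120 t=2:+1/1728 t=3:−1/576 t=4:+1/1728 t=5:−1/69120 = -7/11520
⇒ 3j(5 5 4; 0 0 0)² = 2/143, sgn -1
Racah Σ t=5..6: t=5:−1/69120 t=6:+1/25920 = 1/41472
⇒ 3j(5 5 4; -4 4 0)² = 2/143, sgn +1
4πI² = N·(3j₀)²·(3jₘ)² = 36/169
I = -1·√(0.213018/4π) = -0.13019760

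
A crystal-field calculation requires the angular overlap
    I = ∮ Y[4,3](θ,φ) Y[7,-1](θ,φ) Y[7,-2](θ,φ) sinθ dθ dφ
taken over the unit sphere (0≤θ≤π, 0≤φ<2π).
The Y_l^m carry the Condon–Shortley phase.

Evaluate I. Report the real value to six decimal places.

Checks pass: Σm=0; 18 even; l₃=7∈[3,11].
(2·4+1)(2·7+1)(2·7+1) = 2025
Δ: 4! 4! 10! / 19! → 1/58198140
sum: t=0:+1/17418240 t=1:−1/622080 t=2:+1/230400 t=3:−1/622080 t=4:+1/17418240 = 1/806400
3j²(4 7 7; 0 0 0) = Δ·Π!·Σ² = 2268/230945  (sign -1)
sum: t=0:+1/2488320 t=1:−1/2073600 = -1/12441600
3j²(4 7 7; 3 -1 -2) = Δ·Π!·Σ² = 98/138567  (sign +1)
combine: 4πI² = 2025·2268/230945·98/138567 = 30005640/2133423721
take √, sign -1: I = -0.03345476

-0.033455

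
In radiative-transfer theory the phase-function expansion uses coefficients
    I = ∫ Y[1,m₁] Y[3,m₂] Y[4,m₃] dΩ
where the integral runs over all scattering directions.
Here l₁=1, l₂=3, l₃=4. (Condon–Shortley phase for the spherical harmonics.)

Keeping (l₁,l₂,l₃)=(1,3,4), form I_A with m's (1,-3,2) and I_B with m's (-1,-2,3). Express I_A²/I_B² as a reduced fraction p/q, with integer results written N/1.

1/21

l's match ⇒ only the (l;m) 3-j factors differ between A and B.
A: triangle coeff Δ(1,3,4) = 1/252; Σ_t [0,0]: t=0:+1/1440 = 1/1440; (3j)²=1/252 [(1 3 4; 1 -3 2)], sign=+1
B: triangle coeff Δ(1,3,4) = 1/252; Σ_t [0,0]: t=0:+1/240 = 1/240; (3j)²=1/12 [(1 3 4; -1 -2 3)], sign=-1
I_A²/I_B² = (1/252)/(1/12) = 1/21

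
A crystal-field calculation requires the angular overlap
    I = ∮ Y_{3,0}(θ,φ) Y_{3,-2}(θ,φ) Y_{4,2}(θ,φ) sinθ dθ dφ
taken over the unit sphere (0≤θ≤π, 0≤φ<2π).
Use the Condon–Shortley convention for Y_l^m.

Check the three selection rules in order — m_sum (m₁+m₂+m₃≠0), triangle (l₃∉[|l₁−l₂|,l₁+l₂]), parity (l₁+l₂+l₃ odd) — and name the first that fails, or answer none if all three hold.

Σmᵢ = 0  ✓
l₃∈[|l₁−l₂|,l₁+l₂]=[0,6], have l₃=4  ✓
Σlᵢ = 10 ⇒ even  ✓

none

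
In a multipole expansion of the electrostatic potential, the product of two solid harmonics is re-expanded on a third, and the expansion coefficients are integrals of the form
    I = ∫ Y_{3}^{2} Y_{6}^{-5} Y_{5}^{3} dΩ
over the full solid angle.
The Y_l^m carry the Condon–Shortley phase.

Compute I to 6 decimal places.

-0.169016

Rules hold: Σm=0, L=14 even, 3≤5≤9.
N = 7·13·11 = 1001
Δ = 4!·2!·8!/15! = 1/675675
Racah Σ t=1..3: t=1:−1/8640 t=2:+1/2304 t=3:−1/8640 = 7/34560
⇒ 3j(3 6 5; 0 0 0)² = 7/429, sgn -1
Racah Σ t=0..1: t=0:+1/120960 t=1:−1/483840 = 1/161280
⇒ 3j(3 6 5; 2 -5 3)² = 2/91, sgn +1
4πI² = N·(3j₀)²·(3jₘ)² = 14/39
I = -1·√(0.358974/4π) = -0.16901560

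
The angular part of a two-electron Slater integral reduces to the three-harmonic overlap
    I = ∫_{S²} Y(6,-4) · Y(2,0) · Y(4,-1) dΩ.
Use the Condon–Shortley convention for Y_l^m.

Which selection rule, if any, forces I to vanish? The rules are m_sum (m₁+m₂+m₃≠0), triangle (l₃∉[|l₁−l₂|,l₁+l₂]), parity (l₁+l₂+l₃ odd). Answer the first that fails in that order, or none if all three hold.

azimuthal sum: -4 + 0 − 1 = -5  ✗
4 ≤ 4 ≤ 8 (triangle on l)
L = 6 + 2 + 4 = 12 (even)

m_sum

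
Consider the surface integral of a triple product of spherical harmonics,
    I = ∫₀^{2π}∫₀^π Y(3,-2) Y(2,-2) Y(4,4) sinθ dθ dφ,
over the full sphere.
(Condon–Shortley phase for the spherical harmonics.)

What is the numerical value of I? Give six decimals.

0.000000

L=9 odd ⇒ parity kills the (l;000) factor ⇒ I = 0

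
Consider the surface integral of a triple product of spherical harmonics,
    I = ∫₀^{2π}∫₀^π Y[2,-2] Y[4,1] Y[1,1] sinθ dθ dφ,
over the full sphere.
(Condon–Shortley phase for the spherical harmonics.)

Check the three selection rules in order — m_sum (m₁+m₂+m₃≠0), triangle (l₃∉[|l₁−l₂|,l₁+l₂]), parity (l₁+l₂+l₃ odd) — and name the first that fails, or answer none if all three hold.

triangle

Σmᵢ = 0  ✓
l₃∈[|l₁−l₂|,l₁+l₂]=[2,6], have l₃=1  ✗
Σlᵢ = 7 ⇒ odd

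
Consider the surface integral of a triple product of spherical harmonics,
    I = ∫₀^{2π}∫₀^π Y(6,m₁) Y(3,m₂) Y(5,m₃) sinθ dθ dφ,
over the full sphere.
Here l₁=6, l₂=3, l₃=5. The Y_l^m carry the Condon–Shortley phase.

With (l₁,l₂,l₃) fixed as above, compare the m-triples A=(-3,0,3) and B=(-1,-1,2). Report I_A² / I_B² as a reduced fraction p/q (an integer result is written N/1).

l's match ⇒ only the (l;m) 3-j factors differ between A and B.
A: triangle coeff Δ(6,3,5) = 1/675675; Σ_t [1,3]: t=1:−1/483840 t=2:+1/20160 t=3:−1/17280 = -1/96768; (3j)²=1/1001 [(6 3 5; -3 0 3)], sign=-1
B: triangle coeff Δ(6,3,5) = 1/675675; Σ_t [0,2]: t=0:+1/241920 t=1:−1/8640 t=2:+1/5760 = 1/16128; (3j)²=5/1001 [(6 3 5; -1 -1 2)], sign=-1
I_A²/I_B² = (1/1001)/(5/1001) = 1/5

1/5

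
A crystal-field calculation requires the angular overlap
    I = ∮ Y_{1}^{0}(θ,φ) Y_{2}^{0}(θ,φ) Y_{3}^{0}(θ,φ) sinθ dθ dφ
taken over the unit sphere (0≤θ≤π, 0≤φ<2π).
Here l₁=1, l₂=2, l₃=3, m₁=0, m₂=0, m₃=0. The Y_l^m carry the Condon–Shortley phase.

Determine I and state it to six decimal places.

0.247767

Rules hold: Σm=0, L=6 even, 1≤3≤3.
N = 3·5·7 = 105
Δ = 0!·2!·4!/7! = 1/105
Racah Σ t=0..0: t=0:+1/4 = 1/4
⇒ 3j(1 2 3; 0 0 0)² = 3/35, sgn -1
(m-triple is (0,0,0) — same symbol as above.)
4πI² = N·(3j₀)²·(3jₘ)² = 27/35
I = +1·√(0.771429/4π) = 0.24776670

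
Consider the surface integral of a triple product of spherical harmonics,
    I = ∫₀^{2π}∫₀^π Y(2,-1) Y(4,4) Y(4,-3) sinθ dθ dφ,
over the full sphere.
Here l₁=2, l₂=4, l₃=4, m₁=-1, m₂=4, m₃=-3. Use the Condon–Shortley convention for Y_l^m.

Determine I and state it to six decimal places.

0.198645

Rules hold: Σm=0, L=10 even, 2≤4≤6.
N = 5·9·9 = 405
Δ = 2!·2!·6!/11! = 1/13860
Racah Σ t=0..2: t=0:+1/192 t=1:−1/36 t=2:+1/192 = -5/288
⇒ 3j(2 4 4; 0 0 0)² = 20/693, sgn -1
Racah Σ t=2..2: t=2:+1/1440 = 1/1440
⇒ 3j(2 4 4; -1 4 -3)² = 7/165, sgn -1
4πI² = N·(3j₀)²·(3jₘ)² = 60/121
I = +1·√(0.495868/4π) = 0.19864517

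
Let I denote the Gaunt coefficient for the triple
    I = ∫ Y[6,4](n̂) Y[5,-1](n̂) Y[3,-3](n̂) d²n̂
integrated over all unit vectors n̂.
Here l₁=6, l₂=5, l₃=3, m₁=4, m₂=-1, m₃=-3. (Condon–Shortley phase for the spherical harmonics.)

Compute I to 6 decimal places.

Rules hold: Σm=0, L=14 even, 1≤3≤11.
N = 13·11·7 = 1001
Δ = 8!·4!·2!/15! = 1/675675
Racah Σ t=3..5: t=3:−1/8640 t=4:+1/2304 t=5:−1/8640 = 7/34560
⇒ 3j(6 5 3; 0 0 0)² = 7/429, sgn -1
Racah Σ t=2..2: t=2:+1/69120 = 1/69120
⇒ 3j(6 5 3; 4 -1 -3)² = 4/143, sgn +1
4πI² = N·(3j₀)²·(3jₘ)² = 196/429
I = -1·√(0.456876/4π) = -0.19067531

-0.190675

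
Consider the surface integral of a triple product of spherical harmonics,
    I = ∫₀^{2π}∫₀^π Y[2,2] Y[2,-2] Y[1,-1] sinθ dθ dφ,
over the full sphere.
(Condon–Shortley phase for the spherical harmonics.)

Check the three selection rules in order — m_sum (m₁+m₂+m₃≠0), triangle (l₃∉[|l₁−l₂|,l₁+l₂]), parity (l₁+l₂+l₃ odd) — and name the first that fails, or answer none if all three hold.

azimuthal sum: 2 − 2 − 1 = -1  ✗
0 ≤ 1 ≤ 4 (triangle on l)
L = 2 + 2 + 1 = 5 (odd)

m_sum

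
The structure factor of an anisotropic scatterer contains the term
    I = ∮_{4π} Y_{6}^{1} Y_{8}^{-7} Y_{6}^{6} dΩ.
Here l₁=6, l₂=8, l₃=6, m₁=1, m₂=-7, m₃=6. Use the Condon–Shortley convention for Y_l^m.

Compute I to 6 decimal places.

Rules hold: Σm=0, L=20 even, 2≤6≤14.
N = 13·17·13 = 2873
Δ = 8!·4!·8!/21! = 1/1309458150
Racah Σ t=2..6: t=2:+1/49766400 t=3:−1/3110400 t=4:+1/1327104 t=5:−1/3110400 t=6:+1/49766400 = 1/6635520
⇒ 3j(6 8 6; 0 0 0)² = 350/46189, sgn +1
Racah Σ t=1..1: t=1:−1/4877107200 = -1/4877107200
⇒ 3j(6 8 6; 1 -7 6)² = 55/4522, sgn -1
4πI² = N·(3j₀)²·(3jₘ)² = 1625/6137
I = -1·√(0.264787/4π) = -0.14515891

-0.145159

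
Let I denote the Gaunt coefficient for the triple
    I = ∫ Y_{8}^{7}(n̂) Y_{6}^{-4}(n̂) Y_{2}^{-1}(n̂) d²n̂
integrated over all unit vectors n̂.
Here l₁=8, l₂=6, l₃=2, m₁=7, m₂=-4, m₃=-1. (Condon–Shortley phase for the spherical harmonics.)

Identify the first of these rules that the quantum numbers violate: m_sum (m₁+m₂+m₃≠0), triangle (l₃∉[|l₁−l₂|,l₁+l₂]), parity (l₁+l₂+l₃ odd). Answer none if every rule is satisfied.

Σmᵢ = 2  ✗
l₃∈[|l₁−l₂|,l₁+l₂]=[2,14], have l₃=2
Σlᵢ = 16 ⇒ even

m_sum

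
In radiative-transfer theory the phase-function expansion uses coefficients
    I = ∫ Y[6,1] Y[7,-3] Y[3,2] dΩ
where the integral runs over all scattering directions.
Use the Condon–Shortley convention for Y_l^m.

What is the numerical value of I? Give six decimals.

0.023482

m-sum 0 ✓  L=16 even ✓  1≤3≤13 ✓
Π(2lᵢ+1) = 13×15×7 = 1365
triangle coeff Δ(6,7,3) = 1/2042040
Σ_t [4,6]: t=4:+1/207360 t=5:−1/57600 t=6:+1/207360 = -1/129600
(3j)²=168/12155 [(6 7 3; 0 0 0)], sign=+1
Σ_t [3,4]: t=3:−1/362880 t=4:+1/414720 = -1/2903040
(3j)²=25/68068 [(6 7 3; 1 -3 2)], sign=+1
⇒ 4πI² = 3150/454597
I = (+1)√(3150/454597/(4π)) = 0.02348211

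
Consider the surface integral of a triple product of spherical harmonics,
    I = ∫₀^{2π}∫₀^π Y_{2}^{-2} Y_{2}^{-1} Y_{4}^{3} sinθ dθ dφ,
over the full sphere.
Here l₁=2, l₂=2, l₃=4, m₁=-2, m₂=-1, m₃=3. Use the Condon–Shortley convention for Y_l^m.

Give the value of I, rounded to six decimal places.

Checks pass: Σm=0; 8 even; l₃=4∈[0,4].
(2·2+1)(2·2+1)(2·4+1) = 225
Δ: 0! 4! 4! / 9! → 1/630
sum: t=0:+1/16 = 1/16
3j²(2 2 4; 0 0 0) = Δ·Π!·Σ² = 2/35  (sign +1)
sum: t=0:+1/144 = 1/144
3j²(2 2 4; -2 -1 3) = Δ·Π!·Σ² = 1/18  (sign -1)
combine: 4πI² = 225·2/35·1/18 = 5/7
take √, sign -1: I = -0.23841361

-0.238414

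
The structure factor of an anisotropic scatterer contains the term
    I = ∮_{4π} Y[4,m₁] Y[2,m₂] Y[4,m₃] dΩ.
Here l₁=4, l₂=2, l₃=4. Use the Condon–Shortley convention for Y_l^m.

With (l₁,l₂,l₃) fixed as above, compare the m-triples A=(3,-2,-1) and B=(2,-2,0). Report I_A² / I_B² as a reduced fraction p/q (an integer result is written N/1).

7/10

Same 4,2,4: normalisation and zero-m 3j drop out of the ratio.
A: Δ: 2! 6! 2! / 11! → 1/13860; sum: t=0:+1/480 = 1/480; 3j²(4 2 4; 3 -2 -1) = Δ·Π!·Σ² = 3/110  (sign -1)
B: Δ: 2! 6! 2! / 11! → 1/13860; sum: t=0:+1/192 = 1/192; 3j²(4 2 4; 2 -2 0) = Δ·Π!·Σ² = 3/77  (sign +1)
I_A²/I_B² = (3/110)/(3/77) = 7/10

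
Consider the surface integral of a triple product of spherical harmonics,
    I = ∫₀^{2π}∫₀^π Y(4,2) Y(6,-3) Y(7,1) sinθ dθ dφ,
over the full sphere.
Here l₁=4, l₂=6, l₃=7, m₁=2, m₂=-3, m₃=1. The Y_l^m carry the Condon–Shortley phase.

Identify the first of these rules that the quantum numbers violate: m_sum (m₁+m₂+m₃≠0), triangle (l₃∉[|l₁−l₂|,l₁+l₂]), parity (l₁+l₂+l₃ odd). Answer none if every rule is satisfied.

Σmᵢ = 0  ✓
l₃∈[|l₁−l₂|,l₁+l₂]=[2,10], have l₃=7  ✓
Σlᵢ = 17 ⇒ odd  ✗

parity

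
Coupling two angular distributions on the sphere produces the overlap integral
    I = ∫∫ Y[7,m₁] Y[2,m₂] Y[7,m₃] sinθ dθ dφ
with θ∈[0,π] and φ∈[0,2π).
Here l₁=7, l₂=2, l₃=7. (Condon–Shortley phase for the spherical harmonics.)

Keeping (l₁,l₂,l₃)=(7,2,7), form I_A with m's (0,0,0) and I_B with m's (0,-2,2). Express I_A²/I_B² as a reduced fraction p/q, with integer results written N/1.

56/81

Shared (l₁,l₂,l₃)=(7,2,7): N and (l;000)² cancel in I_A²/I_B².
A: Δ = 2!·12!·2!/17! = 1/185640; Racah Σ t=0..2: t=0:+1/2419200 t=1:−1/518400 t=2:+1/2419200 = -1/907200; ⇒ 3j(7 2 7; 0 0 0)² = 56/3315, sgn +1
B: Δ = 2!·12!·2!/17! = 1/185640; Racah Σ t=0..0: t=0:+1/2419200 = 1/2419200; ⇒ 3j(7 2 7; 0 -2 2)² = 27/1105, sgn -1
I_A²/I_B² = (56/3315)/(27/1105) = 56/81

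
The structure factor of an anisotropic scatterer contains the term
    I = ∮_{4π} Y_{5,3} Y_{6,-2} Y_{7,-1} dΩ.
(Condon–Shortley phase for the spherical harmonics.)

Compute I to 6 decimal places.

Rules hold: Σm=0, L=18 even, 1≤7≤11.
N = 11·13·15 = 2145
Δ = 4!·6!·8!/19! = 1/174594420
Racah Σ t=0..4: t=0:+1/4147200 t=1:−1/207360 t=2:+1/82944 t=3:−1/207360 t=4:+1/4147200 = 1/345600
⇒ 3j(5 6 7; 0 0 0)² = 420/46189, sgn -1
Racah Σ t=0..2: t=0:+1/663552 t=1:−1/518400 t=2:+1/4147200 = -1/5529600
⇒ 3j(5 6 7; 3 -2 -1)² = 98/230945, sgn -1
4πI² = N·(3j₀)²·(3jₘ)² = 123480/14919047
I = +1·√(0.00827667/4π) = 0.02566391

0.025664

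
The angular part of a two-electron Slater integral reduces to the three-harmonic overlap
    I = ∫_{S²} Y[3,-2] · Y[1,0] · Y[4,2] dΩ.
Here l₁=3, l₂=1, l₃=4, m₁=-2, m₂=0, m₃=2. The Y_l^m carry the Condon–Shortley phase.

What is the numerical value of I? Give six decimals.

0.213244

Rules hold: Σm=0, L=8 even, 2≤4≤4.
N = 7·3·9 = 189
Δ = 0!·6!·2!/9! = 1/252
Racah Σ t=0..0: t=0:+1/36 = 1/36
⇒ 3j(3 1 4; 0 0 0)² = 4/63, sgn +1
Racah Σ t=0..0: t=0:+1/120 = 1/120
⇒ 3j(3 1 4; -2 0 2)² = 1/21, sgn +1
4πI² = N·(3j₀)²·(3jₘ)² = 4/7
I = +1·√(0.571429/4π) = 0.21324362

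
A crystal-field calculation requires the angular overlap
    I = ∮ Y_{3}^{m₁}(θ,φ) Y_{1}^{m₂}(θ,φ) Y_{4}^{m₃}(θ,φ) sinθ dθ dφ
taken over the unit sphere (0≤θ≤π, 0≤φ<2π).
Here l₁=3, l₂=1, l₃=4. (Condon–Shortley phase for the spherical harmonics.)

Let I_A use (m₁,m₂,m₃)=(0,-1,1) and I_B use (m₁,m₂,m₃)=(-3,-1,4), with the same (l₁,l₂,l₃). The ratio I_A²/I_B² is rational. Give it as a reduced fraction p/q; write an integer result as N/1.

5/14

l's match ⇒ only the (l;m) 3-j factors differ between A and B.
A: triangle coeff Δ(3,1,4) = 1/252; Σ_t [0,0]: t=0:+1/72 = 1/72; (3j)²=5/126 [(3 1 4; 0 -1 1)], sign=-1
B: triangle coeff Δ(3,1,4) = 1/252; Σ_t [0,0]: t=0:+1/1440 = 1/1440; (3j)²=1/9 [(3 1 4; -3 -1 4)], sign=+1
I_A²/I_B² = (5/126)/(1/9) = 5/14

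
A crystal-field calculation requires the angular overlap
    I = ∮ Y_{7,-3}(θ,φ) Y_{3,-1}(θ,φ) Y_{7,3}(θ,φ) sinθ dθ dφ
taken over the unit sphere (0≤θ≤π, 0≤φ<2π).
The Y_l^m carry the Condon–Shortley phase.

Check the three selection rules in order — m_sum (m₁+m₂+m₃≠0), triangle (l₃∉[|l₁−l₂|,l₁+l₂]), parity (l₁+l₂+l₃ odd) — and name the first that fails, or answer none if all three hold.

m_sum

Σmᵢ = -1  ✗
l₃∈[|l₁−l₂|,l₁+l₂]=[4,10], have l₃=7
Σlᵢ = 17 ⇒ odd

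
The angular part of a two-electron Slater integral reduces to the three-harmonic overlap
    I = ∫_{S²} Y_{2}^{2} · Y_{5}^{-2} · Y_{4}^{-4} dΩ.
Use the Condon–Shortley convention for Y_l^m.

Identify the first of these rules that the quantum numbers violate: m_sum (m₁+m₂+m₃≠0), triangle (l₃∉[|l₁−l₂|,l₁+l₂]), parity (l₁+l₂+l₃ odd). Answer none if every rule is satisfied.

Σmᵢ = -4  ✗
l₃∈[|l₁−l₂|,l₁+l₂]=[3,7], have l₃=4
Σlᵢ = 11 ⇒ odd

m_sum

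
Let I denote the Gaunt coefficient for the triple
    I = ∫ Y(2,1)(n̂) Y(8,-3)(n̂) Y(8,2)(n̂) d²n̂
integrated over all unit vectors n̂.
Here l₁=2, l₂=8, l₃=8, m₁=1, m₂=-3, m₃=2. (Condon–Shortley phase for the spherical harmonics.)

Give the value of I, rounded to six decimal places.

Checks pass: Σm=0; 18 even; l₃=8∈[6,10].
(2·2+1)(2·8+1)(2·8+1) = 1445
Δ: 2! 2! 14! / 19! → 1/348840
sum: t=0:+1/116121600 t=1:−1/25401600 t=2:+1/116121600 = -1/45158400
3j²(2 8 8; 0 0 0) = Δ·Π!·Σ² = 24/1615  (sign -1)
sum: t=0:+1/87091200 t=1:−1/174182400 = 1/174182400
3j²(2 8 8; 1 -3 2) = Δ·Π!·Σ² = 55/7752  (sign +1)
combine: 4πI² = 1445·24/1615·55/7752 = 55/361
take √, sign -1: I = -0.11010900

-0.110109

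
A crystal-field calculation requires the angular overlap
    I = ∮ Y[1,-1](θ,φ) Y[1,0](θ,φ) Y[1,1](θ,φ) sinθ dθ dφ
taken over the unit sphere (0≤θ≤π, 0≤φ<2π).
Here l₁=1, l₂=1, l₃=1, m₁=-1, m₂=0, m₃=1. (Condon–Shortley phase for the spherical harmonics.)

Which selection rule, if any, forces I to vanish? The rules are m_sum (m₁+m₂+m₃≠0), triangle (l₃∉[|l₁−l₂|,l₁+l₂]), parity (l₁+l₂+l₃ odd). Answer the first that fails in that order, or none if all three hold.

azimuthal sum: -1 + 0 + 1 = 0  ✓
0 ≤ 1 ≤ 2 (triangle on l)  ✓
L = 1 + 1 + 1 = 3 (odd)  ✗

parity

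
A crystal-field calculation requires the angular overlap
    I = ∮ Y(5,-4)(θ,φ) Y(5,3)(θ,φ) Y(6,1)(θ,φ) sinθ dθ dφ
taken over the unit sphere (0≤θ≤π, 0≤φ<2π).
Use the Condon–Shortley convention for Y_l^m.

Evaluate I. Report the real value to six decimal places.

m-sum 0 ✓  L=16 even ✓  0≤6≤10 ✓
Π(2lᵢ+1) = 11×11×13 = 1573
triangle coeff Δ(5,5,6) = 1/28588560
Σ_t [0,4]: t=0:+1/345600 t=1:−1/13824 t=2:+1/5184 t=3:−1/13824 t=4:+1/345600 = 7/129600
(3j)²=80/7293 [(5 5 6; 0 0 0)], sign=+1
Σ_t [3,4]: t=3:−1/518400 t=4:+1/138240 = 11/2073600
(3j)²=77/4420 [(5 5 6; -4 3 1)], sign=-1
⇒ 4πI² = 3388/11271
I = (-1)√(3388/11271/(4π)) = -0.15466268

-0.154663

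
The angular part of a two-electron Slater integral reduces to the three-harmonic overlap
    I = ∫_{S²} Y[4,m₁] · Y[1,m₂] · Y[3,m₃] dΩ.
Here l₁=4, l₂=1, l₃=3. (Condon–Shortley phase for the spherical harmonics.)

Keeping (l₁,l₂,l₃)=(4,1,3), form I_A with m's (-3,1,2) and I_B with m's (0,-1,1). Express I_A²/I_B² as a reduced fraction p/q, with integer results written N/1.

7/2

l's match ⇒ only the (l;m) 3-j factors differ between A and B.
A: triangle coeff Δ(4,1,3) = 1/252; Σ_t [2,2]: t=2:+1/240 = 1/240; (3j)²=1/12 [(4 1 3; -3 1 2)], sign=-1
B: triangle coeff Δ(4,1,3) = 1/252; Σ_t [0,0]: t=0:+1/96 = 1/96; (3j)²=1/42 [(4 1 3; 0 -1 1)], sign=+1
I_A²/I_B² = (1/12)/(1/42) = 7/2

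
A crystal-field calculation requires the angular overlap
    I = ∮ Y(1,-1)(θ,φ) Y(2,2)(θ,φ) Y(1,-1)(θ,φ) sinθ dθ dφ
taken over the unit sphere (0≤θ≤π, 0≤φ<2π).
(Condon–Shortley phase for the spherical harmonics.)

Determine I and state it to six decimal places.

0.309019

Checks pass: Σm=0; 4 even; l₃=1∈[1,3].
(2·1+1)(2·2+1)(2·1+1) = 45
Δ: 2! 0! 2! / 5! → 1/30
sum: t=1:−1/1 = -1/1
3j²(1 2 1; 0 0 0) = Δ·Π!·Σ² = 2/15  (sign +1)
sum: t=2:+1/4 = 1/4
3j²(1 2 1; -1 2 -1) = Δ·Π!·Σ² = 1/5  (sign +1)
combine: 4πI² = 45·2/15·1/5 = 6/5
take √, sign +1: I = 0.30901936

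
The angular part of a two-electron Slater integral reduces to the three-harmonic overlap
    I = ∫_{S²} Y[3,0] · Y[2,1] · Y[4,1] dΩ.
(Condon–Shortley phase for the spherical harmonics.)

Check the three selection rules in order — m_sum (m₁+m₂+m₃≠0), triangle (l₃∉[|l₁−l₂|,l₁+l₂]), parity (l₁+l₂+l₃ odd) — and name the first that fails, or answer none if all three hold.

m_sum

azimuthal sum: 0 + 1 + 1 = 2  ✗
1 ≤ 4 ≤ 5 (triangle on l)
L = 3 + 2 + 4 = 9 (odd)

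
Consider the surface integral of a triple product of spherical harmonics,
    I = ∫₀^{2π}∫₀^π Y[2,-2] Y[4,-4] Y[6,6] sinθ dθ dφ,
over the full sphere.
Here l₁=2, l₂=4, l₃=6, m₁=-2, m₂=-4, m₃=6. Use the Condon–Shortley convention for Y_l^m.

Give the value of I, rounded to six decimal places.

Checks pass: Σm=0; 12 even; l₃=6∈[2,6].
(2·2+1)(2·4+1)(2·6+1) = 585
Δ: 0! 4! 8! / 13! → 1/6435
sum: t=0:+1/2304 = 1/2304
3j²(2 4 6; 0 0 0) = Δ·Π!·Σ² = 5/143  (sign +1)
sum: t=0:+1/967680 = 1/967680
3j²(2 4 6; -2 -4 6) = Δ·Π!·Σ² = 1/13  (sign +1)
combine: 4πI² = 585·5/143·1/13 = 225/143
take √, sign +1: I = 0.35384927

0.353849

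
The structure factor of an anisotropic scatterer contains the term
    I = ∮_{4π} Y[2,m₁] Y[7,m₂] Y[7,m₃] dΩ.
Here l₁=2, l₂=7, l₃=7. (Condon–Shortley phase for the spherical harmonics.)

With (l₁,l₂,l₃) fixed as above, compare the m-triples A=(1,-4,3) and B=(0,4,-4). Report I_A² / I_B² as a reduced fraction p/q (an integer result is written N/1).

Shared (l₁,l₂,l₃)=(2,7,7): N and (l;000)² cancel in I_A²/I_B².
A: Δ = 2!·2!·12!/17! = 1/185640; Racah Σ t=0..1: t=0:+1/4354560 t=1:−1/14515200 = 1/6220800; ⇒ 3j(2 7 7; 1 -4 3)² = 77/4420, sgn +1
B: Δ = 2!·2!·12!/17! = 1/185640; Racah Σ t=0..2: t=0:+1/159667200 t=1:−1/7257600 t=2:+1/8709120 = -1/59875200; ⇒ 3j(2 7 7; 0 4 -4)² = 8/23205, sgn +1
I_A²/I_B² = (77/4420)/(8/23205) = 1617/32

1617/32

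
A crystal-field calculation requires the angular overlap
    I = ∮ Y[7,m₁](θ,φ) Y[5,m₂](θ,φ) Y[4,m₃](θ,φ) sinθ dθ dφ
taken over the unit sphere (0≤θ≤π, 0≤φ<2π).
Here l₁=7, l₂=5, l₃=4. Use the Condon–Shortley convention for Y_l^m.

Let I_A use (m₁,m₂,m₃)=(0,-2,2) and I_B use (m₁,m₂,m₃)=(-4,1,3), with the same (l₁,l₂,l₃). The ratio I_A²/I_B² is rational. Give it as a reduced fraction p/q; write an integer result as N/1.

Same 7,5,4: normalisation and zero-m 3j drop out of the ratio.
A: Δ: 8! 6! 2! / 17! → 1/6126120; sum: t=1:−1/7257600 t=2:+1/172800 t=3:−1/69120 = -1/113400; 3j²(7 5 4; 0 -2 2) = Δ·Π!·Σ² = 512/36465  (sign -1)
B: Δ: 8! 6! 2! / 17! → 1/6126120; sum: t=5:−1/518400 t=6:+1/345600 = 1/1036800; 3j²(7 5 4; -4 1 3) = Δ·Π!·Σ² = 7/2210  (sign -1)
I_A²/I_B² = (512/36465)/(7/2210) = 1024/231

1024/231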